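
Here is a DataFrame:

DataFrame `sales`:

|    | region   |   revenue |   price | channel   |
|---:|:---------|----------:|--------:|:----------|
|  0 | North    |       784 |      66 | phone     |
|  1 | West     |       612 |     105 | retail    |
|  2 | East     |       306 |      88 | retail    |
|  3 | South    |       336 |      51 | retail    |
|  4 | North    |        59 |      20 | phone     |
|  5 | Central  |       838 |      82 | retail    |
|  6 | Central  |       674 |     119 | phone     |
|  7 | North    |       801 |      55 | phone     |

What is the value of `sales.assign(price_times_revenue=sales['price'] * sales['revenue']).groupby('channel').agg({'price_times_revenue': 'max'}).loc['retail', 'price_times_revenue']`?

add column price_times_revenue = sales['price'] * sales['revenue']:
    region  revenue  price channel  price_times_revenue
0    North      784     66   phone                51744
1     West      612    105  retail                64260
2     East      306     88  retail                26928
3    South      336     51  retail                17136
4    North       59     20   phone                 1180
5  Central      838     82  retail                68716
6  Central      674    119   phone                80206
7    North      801     55   phone                44055
group by channel, max of price_times_revenue:
         price_times_revenue
channel                     
phone                  80206
retail                 68716
value at row 'retail', column 'price_times_revenue' → 68716

68716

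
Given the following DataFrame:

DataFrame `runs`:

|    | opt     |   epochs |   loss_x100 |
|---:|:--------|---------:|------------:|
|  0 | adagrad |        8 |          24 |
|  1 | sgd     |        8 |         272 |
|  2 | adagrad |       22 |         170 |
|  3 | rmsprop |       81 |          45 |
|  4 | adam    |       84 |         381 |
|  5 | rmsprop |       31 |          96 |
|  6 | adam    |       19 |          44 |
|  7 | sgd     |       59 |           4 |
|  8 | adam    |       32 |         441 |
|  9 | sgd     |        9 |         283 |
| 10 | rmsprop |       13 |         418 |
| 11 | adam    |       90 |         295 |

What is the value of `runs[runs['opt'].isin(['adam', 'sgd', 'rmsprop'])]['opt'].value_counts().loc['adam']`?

filter rows where opt in ['adam', 'sgd', 'rmsprop']:
        opt  epochs  loss_x100
1       sgd       8        272
3   rmsprop      81         45
4      adam      84        381
5   rmsprop      31         96
6      adam      19         44
7       sgd      59          4
8      adam      32        441
9       sgd       9        283
10  rmsprop      13        418
11     adam      90        295
value_counts of opt:
opt
adam       4
sgd        3
rmsprop    3
Name: count, dtype: int64
So loc['adam'] = 4.

4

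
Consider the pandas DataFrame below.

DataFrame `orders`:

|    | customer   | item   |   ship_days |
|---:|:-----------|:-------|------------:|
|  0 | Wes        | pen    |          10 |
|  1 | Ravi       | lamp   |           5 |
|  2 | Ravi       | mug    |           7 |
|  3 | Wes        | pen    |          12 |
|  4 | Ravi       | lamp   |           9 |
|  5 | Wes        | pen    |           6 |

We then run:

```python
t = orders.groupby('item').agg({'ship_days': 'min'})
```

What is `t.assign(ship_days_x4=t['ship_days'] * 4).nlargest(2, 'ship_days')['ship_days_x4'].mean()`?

group by item, min of ship_days:
      ship_days
item           
lamp          5
mug           7
pen           6
add column ship_days_x4 = t['ship_days'] * 4:
      ship_days  ship_days_x4
item                         
lamp          5            20
mug           7            28
pen           6            24
take 2 rows with largest ship_days:
      ship_days  ship_days_x4
item                         
mug           7            28
pen           6            24
So mean() = 26.0.

26.0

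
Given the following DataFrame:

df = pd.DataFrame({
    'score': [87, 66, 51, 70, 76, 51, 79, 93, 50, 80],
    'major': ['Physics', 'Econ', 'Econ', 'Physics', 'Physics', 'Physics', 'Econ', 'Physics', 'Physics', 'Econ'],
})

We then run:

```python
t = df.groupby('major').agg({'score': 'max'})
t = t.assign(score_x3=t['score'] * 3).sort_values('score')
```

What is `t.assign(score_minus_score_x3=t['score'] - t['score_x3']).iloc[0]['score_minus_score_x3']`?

-160

group by major, max of score:
         score
major         
Econ        80
Physics     93
add column score_x3 = t['score'] * 3:
         score  score_x3
major                   
Econ        80       240
Physics     93       279
sort by score:
         score  score_x3
major                   
Econ        80       240
Physics     93       279
add column score_minus_score_x3 = t['score'] - t['score_x3']:
         score  score_x3  score_minus_score_x3
major                                         
Econ        80       240                  -160
Physics     93       279                  -186
Then the value at position 0, column 'score_minus_score_x3': -160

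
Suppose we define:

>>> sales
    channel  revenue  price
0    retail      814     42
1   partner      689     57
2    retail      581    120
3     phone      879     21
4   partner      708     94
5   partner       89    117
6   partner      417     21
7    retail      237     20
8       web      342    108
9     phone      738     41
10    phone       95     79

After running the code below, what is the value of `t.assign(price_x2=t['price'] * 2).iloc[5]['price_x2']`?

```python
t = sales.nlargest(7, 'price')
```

take 7 rows with largest price:
    channel  revenue  price
2    retail      581    120
5   partner       89    117
8       web      342    108
4   partner      708     94
10    phone       95     79
1   partner      689     57
0    retail      814     42
add column price_x2 = t['price'] * 2:
    channel  revenue  price  price_x2
2    retail      581    120       240
5   partner       89    117       234
8       web      342    108       216
4   partner      708     94       188
10    phone       95     79       158
1   partner      689     57       114
0    retail      814     42        84
Reading off the value at position 5, column 'price_x2', we get 114.

114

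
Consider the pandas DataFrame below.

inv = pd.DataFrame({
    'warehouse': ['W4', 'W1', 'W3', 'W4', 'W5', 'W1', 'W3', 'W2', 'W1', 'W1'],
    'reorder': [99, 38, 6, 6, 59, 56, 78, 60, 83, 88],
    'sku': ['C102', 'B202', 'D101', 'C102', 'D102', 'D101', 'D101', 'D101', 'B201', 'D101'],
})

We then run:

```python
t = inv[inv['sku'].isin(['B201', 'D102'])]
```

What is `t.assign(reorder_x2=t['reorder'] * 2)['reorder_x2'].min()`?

filter rows where sku in ['B201', 'D102']:
  warehouse  reorder   sku
4        W5       59  D102
8        W1       83  B201
add column reorder_x2 = t['reorder'] * 2:
  warehouse  reorder   sku  reorder_x2
4        W5       59  D102         118
8        W1       83  B201         166
Finally, min of column 'reorder_x2' = 118.

118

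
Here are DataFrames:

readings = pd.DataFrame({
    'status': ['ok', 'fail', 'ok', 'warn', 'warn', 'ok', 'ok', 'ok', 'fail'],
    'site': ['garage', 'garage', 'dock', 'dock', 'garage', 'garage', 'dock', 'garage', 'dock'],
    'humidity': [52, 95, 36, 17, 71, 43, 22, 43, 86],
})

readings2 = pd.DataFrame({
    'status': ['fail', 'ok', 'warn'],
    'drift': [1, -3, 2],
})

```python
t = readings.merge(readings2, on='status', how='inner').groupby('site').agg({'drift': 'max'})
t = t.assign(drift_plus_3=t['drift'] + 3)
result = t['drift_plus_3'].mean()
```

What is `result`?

5.0

merge on 'status' (how='inner') → 9 rows:
  status    site  humidity  drift
0     ok  garage        52     -3
1   fail  garage        95      1
2     ok    dock        36     -3
3   warn    dock        17      2
4   warn  garage        71      2
5     ok  garage        43     -3
6     ok    dock        22     -3
7     ok  garage        43     -3
8   fail    dock        86      1
group by site, max of drift:
        drift
site         
dock        2
garage      2
add column drift_plus_3 = t['drift'] + 3:
        drift  drift_plus_3
site                       
dock        2             5
garage      2             5
Hence 5.0.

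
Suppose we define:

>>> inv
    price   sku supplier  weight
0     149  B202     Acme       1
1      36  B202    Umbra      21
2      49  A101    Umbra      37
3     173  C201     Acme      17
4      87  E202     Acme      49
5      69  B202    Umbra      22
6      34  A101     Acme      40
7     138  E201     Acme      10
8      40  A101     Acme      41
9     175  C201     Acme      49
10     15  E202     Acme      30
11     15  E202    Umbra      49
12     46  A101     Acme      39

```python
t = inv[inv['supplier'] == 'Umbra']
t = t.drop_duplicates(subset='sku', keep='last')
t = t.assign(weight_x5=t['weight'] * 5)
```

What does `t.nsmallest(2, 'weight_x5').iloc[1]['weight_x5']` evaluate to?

185

filter rows where supplier == 'Umbra':
    price   sku supplier  weight
1      36  B202    Umbra      21
2      49  A101    Umbra      37
5      69  B202    Umbra      22
11     15  E202    Umbra      49
drop duplicate sku (keep=last):
    price   sku supplier  weight
2      49  A101    Umbra      37
5      69  B202    Umbra      22
11     15  E202    Umbra      49
add column weight_x5 = t['weight'] * 5:
    price   sku supplier  weight  weight_x5
2      49  A101    Umbra      37        185
5      69  B202    Umbra      22        110
11     15  E202    Umbra      49        245
take 2 rows with smallest weight_x5:
   price   sku supplier  weight  weight_x5
5     69  B202    Umbra      22        110
2     49  A101    Umbra      37        185
Finally, value at position 1, column 'weight_x5' = 185.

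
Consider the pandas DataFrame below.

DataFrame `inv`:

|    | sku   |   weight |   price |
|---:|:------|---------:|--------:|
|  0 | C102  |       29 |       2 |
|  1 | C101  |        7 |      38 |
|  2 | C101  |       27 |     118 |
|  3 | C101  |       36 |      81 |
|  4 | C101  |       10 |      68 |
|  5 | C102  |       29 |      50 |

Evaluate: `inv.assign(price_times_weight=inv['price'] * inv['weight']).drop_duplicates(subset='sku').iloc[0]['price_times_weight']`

58

add column price_times_weight = inv['price'] * inv['weight']:
    sku  weight  price  price_times_weight
0  C102      29      2                  58
1  C101       7     38                 266
2  C101      27    118                3186
3  C101      36     81                2916
4  C101      10     68                 680
5  C102      29     50                1450
drop duplicate sku (keep=first):
    sku  weight  price  price_times_weight
0  C102      29      2                  58
1  C101       7     38                 266
value at position 0, column 'price_times_weight' → 58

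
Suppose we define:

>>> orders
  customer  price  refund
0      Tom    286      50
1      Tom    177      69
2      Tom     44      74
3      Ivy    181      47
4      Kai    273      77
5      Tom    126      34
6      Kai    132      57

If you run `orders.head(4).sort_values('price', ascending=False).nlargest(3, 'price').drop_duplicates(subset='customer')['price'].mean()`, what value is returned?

233.5

take first 4 rows:
  customer  price  refund
0      Tom    286      50
1      Tom    177      69
2      Tom     44      74
3      Ivy    181      47
sort by price descending:
  customer  price  refund
0      Tom    286      50
3      Ivy    181      47
1      Tom    177      69
2      Tom     44      74
take 3 rows with largest price:
  customer  price  refund
0      Tom    286      50
3      Ivy    181      47
1      Tom    177      69
drop duplicate customer (keep=first):
  customer  price  refund
0      Tom    286      50
3      Ivy    181      47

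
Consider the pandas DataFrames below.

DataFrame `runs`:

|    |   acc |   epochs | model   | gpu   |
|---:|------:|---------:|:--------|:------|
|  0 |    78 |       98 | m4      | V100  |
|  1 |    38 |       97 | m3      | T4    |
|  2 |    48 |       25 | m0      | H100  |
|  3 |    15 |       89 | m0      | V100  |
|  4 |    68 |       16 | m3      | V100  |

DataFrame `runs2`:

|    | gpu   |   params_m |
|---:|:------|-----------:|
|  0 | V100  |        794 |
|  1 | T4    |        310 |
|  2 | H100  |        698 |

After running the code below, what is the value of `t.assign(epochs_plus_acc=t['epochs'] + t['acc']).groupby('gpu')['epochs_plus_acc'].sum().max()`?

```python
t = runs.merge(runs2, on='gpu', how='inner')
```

merge on 'gpu' (how='inner') → 5 rows:
   acc  epochs model   gpu  params_m
0   78      98    m4  V100       794
1   38      97    m3    T4       310
2   48      25    m0  H100       698
3   15      89    m0  V100       794
4   68      16    m3  V100       794
add column epochs_plus_acc = t['epochs'] + t['acc']:
   acc  epochs model   gpu  params_m  epochs_plus_acc
0   78      98    m4  V100       794              176
1   38      97    m3    T4       310              135
2   48      25    m0  H100       698               73
3   15      89    m0  V100       794              104
4   68      16    m3  V100       794               84
group by gpu, sum of epochs_plus_acc:
gpu
H100     73
T4      135
V100    364
Name: epochs_plus_acc, dtype: int64
Finally, max of the resulting series = 364.

364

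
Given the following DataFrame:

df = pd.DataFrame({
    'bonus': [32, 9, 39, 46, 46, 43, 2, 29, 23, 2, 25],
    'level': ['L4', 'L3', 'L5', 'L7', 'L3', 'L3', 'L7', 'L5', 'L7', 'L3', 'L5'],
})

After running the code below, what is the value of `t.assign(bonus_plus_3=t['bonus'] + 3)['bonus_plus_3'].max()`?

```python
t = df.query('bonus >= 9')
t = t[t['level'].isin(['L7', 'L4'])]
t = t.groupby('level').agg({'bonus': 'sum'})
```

72

filter rows where bonus >= 9:
    bonus level
0      32    L4
1       9    L3
2      39    L5
3      46    L7
4      46    L3
5      43    L3
7      29    L5
8      23    L7
10     25    L5
filter rows where level in ['L7', 'L4']:
   bonus level
0     32    L4
3     46    L7
8     23    L7
group by level, sum of bonus:
       bonus
level       
L4        32
L7        69
add column bonus_plus_3 = t['bonus'] + 3:
       bonus  bonus_plus_3
level                     
L4        32            35
L7        69            72
Then the max of column 'bonus_plus_3': 72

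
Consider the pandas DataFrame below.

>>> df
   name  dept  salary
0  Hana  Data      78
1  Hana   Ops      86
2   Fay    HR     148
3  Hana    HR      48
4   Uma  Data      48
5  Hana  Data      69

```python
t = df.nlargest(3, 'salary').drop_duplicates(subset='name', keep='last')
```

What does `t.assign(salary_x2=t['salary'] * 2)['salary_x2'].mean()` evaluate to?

take 3 rows with largest salary:
   name  dept  salary
2   Fay    HR     148
1  Hana   Ops      86
0  Hana  Data      78
drop duplicate name (keep=last):
   name  dept  salary
2   Fay    HR     148
0  Hana  Data      78
add column salary_x2 = t['salary'] * 2:
   name  dept  salary  salary_x2
2   Fay    HR     148        296
0  Hana  Data      78        156
Taking the mean of column 'salary_x2' gives 226.0.

226.0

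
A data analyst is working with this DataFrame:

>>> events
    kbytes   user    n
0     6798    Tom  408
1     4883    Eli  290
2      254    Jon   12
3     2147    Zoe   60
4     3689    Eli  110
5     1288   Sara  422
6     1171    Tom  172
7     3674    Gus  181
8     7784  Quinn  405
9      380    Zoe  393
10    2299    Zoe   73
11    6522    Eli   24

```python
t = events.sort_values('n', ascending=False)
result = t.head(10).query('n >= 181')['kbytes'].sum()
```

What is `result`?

24807

sort by n descending:
    kbytes   user    n
5     1288   Sara  422
0     6798    Tom  408
8     7784  Quinn  405
9      380    Zoe  393
1     4883    Eli  290
7     3674    Gus  181
6     1171    Tom  172
4     3689    Eli  110
10    2299    Zoe   73
3     2147    Zoe   60
11    6522    Eli   24
2      254    Jon   12
take first 10 rows:
    kbytes   user    n
5     1288   Sara  422
0     6798    Tom  408
8     7784  Quinn  405
9      380    Zoe  393
1     4883    Eli  290
7     3674    Gus  181
6     1171    Tom  172
4     3689    Eli  110
10    2299    Zoe   73
3     2147    Zoe   60
filter rows where n >= 181:
   kbytes   user    n
5    1288   Sara  422
0    6798    Tom  408
8    7784  Quinn  405
9     380    Zoe  393
1    4883    Eli  290
7    3674    Gus  181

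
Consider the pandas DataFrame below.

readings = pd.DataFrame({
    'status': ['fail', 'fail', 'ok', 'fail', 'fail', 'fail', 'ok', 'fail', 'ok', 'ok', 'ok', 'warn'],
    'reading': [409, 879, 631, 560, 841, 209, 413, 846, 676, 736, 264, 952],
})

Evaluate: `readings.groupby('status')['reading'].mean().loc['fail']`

group by status, mean of reading:
status
fail    624.0
ok      544.0
warn    952.0
Name: reading, dtype: float64
Then the value at index 'fail': 624.0

624.0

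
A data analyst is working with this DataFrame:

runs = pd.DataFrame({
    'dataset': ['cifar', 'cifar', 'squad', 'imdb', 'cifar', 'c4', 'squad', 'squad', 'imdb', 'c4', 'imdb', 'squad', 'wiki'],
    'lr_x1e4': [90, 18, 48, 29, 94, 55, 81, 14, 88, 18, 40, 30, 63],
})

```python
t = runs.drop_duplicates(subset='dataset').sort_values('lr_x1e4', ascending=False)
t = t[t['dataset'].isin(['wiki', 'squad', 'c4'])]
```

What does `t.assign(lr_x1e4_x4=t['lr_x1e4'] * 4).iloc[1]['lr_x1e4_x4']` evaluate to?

220

drop duplicate dataset (keep=first):
   dataset  lr_x1e4
0    cifar       90
2    squad       48
3     imdb       29
5       c4       55
12    wiki       63
sort by lr_x1e4 descending:
   dataset  lr_x1e4
0    cifar       90
12    wiki       63
5       c4       55
2    squad       48
3     imdb       29
filter rows where dataset in ['wiki', 'squad', 'c4']:
   dataset  lr_x1e4
12    wiki       63
5       c4       55
2    squad       48
add column lr_x1e4_x4 = t['lr_x1e4'] * 4:
   dataset  lr_x1e4  lr_x1e4_x4
12    wiki       63         252
5       c4       55         220
2    squad       48         192
Then the value at position 1, column 'lr_x1e4_x4': 220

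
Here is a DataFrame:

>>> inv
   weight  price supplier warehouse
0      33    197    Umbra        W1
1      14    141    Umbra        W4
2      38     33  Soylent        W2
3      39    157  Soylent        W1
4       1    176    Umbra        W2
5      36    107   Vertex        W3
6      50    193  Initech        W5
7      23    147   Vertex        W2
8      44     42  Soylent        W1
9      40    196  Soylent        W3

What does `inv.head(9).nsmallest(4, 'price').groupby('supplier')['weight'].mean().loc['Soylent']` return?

41.0

take first 9 rows:
   weight  price supplier warehouse
0      33    197    Umbra        W1
1      14    141    Umbra        W4
2      38     33  Soylent        W2
3      39    157  Soylent        W1
4       1    176    Umbra        W2
5      36    107   Vertex        W3
6      50    193  Initech        W5
7      23    147   Vertex        W2
8      44     42  Soylent        W1
take 4 rows with smallest price:
   weight  price supplier warehouse
2      38     33  Soylent        W2
8      44     42  Soylent        W1
5      36    107   Vertex        W3
1      14    141    Umbra        W4
group by supplier, mean of weight:
supplier
Soylent    41.0
Umbra      14.0
Vertex     36.0
Name: weight, dtype: float64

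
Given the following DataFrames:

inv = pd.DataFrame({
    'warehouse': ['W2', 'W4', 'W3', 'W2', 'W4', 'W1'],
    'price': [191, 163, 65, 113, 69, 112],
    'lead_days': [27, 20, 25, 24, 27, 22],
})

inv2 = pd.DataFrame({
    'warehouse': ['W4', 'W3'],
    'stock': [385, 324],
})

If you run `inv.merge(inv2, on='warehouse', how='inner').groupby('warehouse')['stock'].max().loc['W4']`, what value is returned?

385

merge on 'warehouse' (how='inner') → 3 rows:
  warehouse  price  lead_days  stock
0        W4    163         20    385
1        W3     65         25    324
2        W4     69         27    385
group by warehouse, max of stock:
warehouse
W3    324
W4    385
Name: stock, dtype: int64
Taking the value at index 'W4' gives 385.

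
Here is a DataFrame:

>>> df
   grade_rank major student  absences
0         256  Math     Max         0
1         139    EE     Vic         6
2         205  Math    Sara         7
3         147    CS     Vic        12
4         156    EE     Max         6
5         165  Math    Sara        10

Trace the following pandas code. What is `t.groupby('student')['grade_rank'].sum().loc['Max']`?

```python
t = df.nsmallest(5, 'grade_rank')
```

156

take 5 rows with smallest grade_rank:
   grade_rank major student  absences
1         139    EE     Vic         6
3         147    CS     Vic        12
4         156    EE     Max         6
5         165  Math    Sara        10
2         205  Math    Sara         7
group by student, sum of grade_rank:
student
Max     156
Sara    370
Vic     286
Name: grade_rank, dtype: int64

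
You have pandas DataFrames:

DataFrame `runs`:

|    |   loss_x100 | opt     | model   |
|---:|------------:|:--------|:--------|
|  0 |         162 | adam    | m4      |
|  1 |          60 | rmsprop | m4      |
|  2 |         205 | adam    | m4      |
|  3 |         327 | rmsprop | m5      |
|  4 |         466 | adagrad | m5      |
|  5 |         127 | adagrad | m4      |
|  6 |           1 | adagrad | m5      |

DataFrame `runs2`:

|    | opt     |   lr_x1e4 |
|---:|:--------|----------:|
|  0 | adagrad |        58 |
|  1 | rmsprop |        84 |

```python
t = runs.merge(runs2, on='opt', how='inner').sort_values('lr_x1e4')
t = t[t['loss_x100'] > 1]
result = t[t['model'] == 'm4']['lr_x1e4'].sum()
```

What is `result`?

142

merge on 'opt' (how='inner') → 5 rows:
   loss_x100      opt model  lr_x1e4
0         60  rmsprop    m4       84
1        327  rmsprop    m5       84
2        466  adagrad    m5       58
3        127  adagrad    m4       58
4          1  adagrad    m5       58
sort by lr_x1e4:
   loss_x100      opt model  lr_x1e4
2        466  adagrad    m5       58
3        127  adagrad    m4       58
4          1  adagrad    m5       58
0         60  rmsprop    m4       84
1        327  rmsprop    m5       84
filter rows where loss_x100 > 1:
   loss_x100      opt model  lr_x1e4
2        466  adagrad    m5       58
3        127  adagrad    m4       58
0         60  rmsprop    m4       84
1        327  rmsprop    m5       84
filter rows where model == 'm4':
   loss_x100      opt model  lr_x1e4
3        127  adagrad    m4       58
0         60  rmsprop    m4       84
Hence 142.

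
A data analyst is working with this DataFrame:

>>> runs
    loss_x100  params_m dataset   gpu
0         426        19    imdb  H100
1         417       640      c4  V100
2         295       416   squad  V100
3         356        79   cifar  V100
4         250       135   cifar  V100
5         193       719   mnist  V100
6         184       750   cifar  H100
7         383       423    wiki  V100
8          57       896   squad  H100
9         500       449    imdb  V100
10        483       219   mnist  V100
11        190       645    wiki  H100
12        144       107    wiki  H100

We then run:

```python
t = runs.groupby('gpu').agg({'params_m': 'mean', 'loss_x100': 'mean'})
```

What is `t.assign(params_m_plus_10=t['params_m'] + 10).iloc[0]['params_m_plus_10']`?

group by gpu: mean(params_m), mean(loss_x100):
      params_m  loss_x100
gpu                      
H100     483.4    200.200
V100     385.0    359.625
add column params_m_plus_10 = t['params_m'] + 10:
      params_m  loss_x100  params_m_plus_10
gpu                                        
H100     483.4    200.200             493.4
V100     385.0    359.625             395.0

493.4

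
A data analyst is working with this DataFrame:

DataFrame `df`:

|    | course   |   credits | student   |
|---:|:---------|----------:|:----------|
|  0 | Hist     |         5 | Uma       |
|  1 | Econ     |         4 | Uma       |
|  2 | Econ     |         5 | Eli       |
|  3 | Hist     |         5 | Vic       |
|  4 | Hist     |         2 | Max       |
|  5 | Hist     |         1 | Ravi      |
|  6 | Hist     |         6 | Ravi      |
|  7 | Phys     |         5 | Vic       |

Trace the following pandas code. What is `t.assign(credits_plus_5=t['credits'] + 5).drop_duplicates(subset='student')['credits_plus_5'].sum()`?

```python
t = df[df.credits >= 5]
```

41

filter rows where credits >= 5:
  course  credits student
0   Hist        5     Uma
2   Econ        5     Eli
3   Hist        5     Vic
6   Hist        6    Ravi
7   Phys        5     Vic
add column credits_plus_5 = t['credits'] + 5:
  course  credits student  credits_plus_5
0   Hist        5     Uma              10
2   Econ        5     Eli              10
3   Hist        5     Vic              10
6   Hist        6    Ravi              11
7   Phys        5     Vic              10
drop duplicate student (keep=first):
  course  credits student  credits_plus_5
0   Hist        5     Uma              10
2   Econ        5     Eli              10
3   Hist        5     Vic              10
6   Hist        6    Ravi              11
Hence 41.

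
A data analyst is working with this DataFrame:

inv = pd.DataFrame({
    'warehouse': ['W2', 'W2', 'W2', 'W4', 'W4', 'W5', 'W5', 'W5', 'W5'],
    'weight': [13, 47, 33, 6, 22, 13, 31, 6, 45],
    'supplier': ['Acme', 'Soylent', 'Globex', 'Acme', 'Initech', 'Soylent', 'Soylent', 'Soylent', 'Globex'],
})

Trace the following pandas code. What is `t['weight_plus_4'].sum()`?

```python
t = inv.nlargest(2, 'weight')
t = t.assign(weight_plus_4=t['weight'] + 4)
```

100

take 2 rows with largest weight:
  warehouse  weight supplier
1        W2      47  Soylent
8        W5      45   Globex
add column weight_plus_4 = t['weight'] + 4:
  warehouse  weight supplier  weight_plus_4
1        W2      47  Soylent             51
8        W5      45   Globex             49
So sum() = 100.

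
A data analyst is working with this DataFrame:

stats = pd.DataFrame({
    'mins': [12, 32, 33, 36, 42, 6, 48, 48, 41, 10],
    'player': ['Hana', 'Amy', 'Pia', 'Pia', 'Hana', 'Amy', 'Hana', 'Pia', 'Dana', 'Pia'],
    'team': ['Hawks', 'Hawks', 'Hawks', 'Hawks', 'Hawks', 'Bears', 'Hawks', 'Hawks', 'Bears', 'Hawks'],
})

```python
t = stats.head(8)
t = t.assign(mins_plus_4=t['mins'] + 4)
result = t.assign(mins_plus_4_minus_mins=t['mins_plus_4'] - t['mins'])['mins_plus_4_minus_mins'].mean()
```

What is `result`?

4.0

take first 8 rows:
   mins player   team
0    12   Hana  Hawks
1    32    Amy  Hawks
2    33    Pia  Hawks
3    36    Pia  Hawks
4    42   Hana  Hawks
5     6    Amy  Bears
6    48   Hana  Hawks
7    48    Pia  Hawks
add column mins_plus_4 = t['mins'] + 4:
   mins player   team  mins_plus_4
0    12   Hana  Hawks           16
1    32    Amy  Hawks           36
2    33    Pia  Hawks           37
3    36    Pia  Hawks           40
4    42   Hana  Hawks           46
5     6    Amy  Bears           10
6    48   Hana  Hawks           52
7    48    Pia  Hawks           52
add column mins_plus_4_minus_mins = t['mins_plus_4'] - t['mins']:
   mins player   team  mins_plus_4  mins_plus_4_minus_mins
0    12   Hana  Hawks           16                       4
1    32    Amy  Hawks           36                       4
2    33    Pia  Hawks           37                       4
3    36    Pia  Hawks           40                       4
4    42   Hana  Hawks           46                       4
5     6    Amy  Bears           10                       4
6    48   Hana  Hawks           52                       4
7    48    Pia  Hawks           52                       4
Taking the mean of column 'mins_plus_4_minus_mins' gives 4.0.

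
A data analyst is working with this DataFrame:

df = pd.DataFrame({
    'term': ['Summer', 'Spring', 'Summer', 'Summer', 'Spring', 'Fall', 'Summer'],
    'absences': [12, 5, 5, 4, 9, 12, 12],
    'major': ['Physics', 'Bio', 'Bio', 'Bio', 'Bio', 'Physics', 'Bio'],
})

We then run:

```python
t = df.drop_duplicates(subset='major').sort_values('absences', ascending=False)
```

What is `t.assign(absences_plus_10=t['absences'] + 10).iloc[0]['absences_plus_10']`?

22

drop duplicate major (keep=first):
     term  absences    major
0  Summer        12  Physics
1  Spring         5      Bio
sort by absences descending:
     term  absences    major
0  Summer        12  Physics
1  Spring         5      Bio
add column absences_plus_10 = t['absences'] + 10:
     term  absences    major  absences_plus_10
0  Summer        12  Physics                22
1  Spring         5      Bio                15
Taking the value at position 0, column 'absences_plus_10' gives 22.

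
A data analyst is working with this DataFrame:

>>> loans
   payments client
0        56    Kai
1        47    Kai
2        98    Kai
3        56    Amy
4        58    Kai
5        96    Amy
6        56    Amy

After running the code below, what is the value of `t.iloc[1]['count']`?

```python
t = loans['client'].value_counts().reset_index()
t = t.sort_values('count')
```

value_counts of client:
client
Kai    4
Amy    3
Name: count, dtype: int64
reset_index():
  client  count
0    Kai      4
1    Amy      3
sort by count:
  client  count
1    Amy      3
0    Kai      4
Taking the value at position 1, column 'count' gives 4.

4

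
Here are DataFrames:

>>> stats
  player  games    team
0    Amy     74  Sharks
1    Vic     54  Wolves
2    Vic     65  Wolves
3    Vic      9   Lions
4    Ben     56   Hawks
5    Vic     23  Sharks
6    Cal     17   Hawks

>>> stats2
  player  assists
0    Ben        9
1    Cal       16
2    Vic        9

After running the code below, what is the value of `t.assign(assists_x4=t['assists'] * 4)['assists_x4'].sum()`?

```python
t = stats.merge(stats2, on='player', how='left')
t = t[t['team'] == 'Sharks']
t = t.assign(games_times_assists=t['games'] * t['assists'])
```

merge on 'player' (how='left') → 7 rows:
  player  games    team  assists
0    Amy     74  Sharks      NaN
1    Vic     54  Wolves      9.0
2    Vic     65  Wolves      9.0
3    Vic      9   Lions      9.0
4    Ben     56   Hawks      9.0
5    Vic     23  Sharks      9.0
6    Cal     17   Hawks     16.0
filter rows where team == 'Sharks':
  player  games    team  assists
0    Amy     74  Sharks      NaN
5    Vic     23  Sharks      9.0
add column games_times_assists = t['games'] * t['assists']:
  player  games    team  assists  games_times_assists
0    Amy     74  Sharks      NaN                  NaN
5    Vic     23  Sharks      9.0                207.0
add column assists_x4 = t['assists'] * 4:
  player  games    team  assists  games_times_assists  assists_x4
0    Amy     74  Sharks      NaN                  NaN         NaN
5    Vic     23  Sharks      9.0                207.0        36.0
Hence 36.0.

36.0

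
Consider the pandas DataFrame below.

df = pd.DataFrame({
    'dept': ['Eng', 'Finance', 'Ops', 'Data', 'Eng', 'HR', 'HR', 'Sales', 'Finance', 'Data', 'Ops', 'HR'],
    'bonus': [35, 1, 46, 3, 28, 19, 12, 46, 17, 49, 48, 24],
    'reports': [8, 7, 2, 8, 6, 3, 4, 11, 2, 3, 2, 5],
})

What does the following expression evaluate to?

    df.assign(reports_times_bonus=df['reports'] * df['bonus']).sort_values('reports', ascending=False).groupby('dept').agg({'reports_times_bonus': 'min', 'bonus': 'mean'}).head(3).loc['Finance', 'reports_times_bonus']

7

add column reports_times_bonus = df['reports'] * df['bonus']:
       dept  bonus  reports  reports_times_bonus
0       Eng     35        8                  280
1   Finance      1        7                    7
2       Ops     46        2                   92
3      Data      3        8                   24
4       Eng     28        6                  168
5        HR     19        3                   57
6        HR     12        4                   48
7     Sales     46       11                  506
8   Finance     17        2                   34
9      Data     49        3                  147
10      Ops     48        2                   96
11       HR     24        5                  120
sort by reports descending:
       dept  bonus  reports  reports_times_bonus
7     Sales     46       11                  506
0       Eng     35        8                  280
3      Data      3        8                   24
1   Finance      1        7                    7
4       Eng     28        6                  168
11       HR     24        5                  120
6        HR     12        4                   48
5        HR     19        3                   57
9      Data     49        3                  147
2       Ops     46        2                   92
8   Finance     17        2                   34
10      Ops     48        2                   96
group by dept: min(reports_times_bonus), mean(bonus):
         reports_times_bonus      bonus
dept                                   
Data                      24  26.000000
Eng                      168  31.500000
Finance                    7   9.000000
HR                        48  18.333333
Ops                       92  47.000000
Sales                    506  46.000000
take first 3 rows:
         reports_times_bonus  bonus
dept                               
Data                      24   26.0
Eng                      168   31.5
Finance                    7    9.0
Then the value at row 'Finance', column 'reports_times_bonus': 7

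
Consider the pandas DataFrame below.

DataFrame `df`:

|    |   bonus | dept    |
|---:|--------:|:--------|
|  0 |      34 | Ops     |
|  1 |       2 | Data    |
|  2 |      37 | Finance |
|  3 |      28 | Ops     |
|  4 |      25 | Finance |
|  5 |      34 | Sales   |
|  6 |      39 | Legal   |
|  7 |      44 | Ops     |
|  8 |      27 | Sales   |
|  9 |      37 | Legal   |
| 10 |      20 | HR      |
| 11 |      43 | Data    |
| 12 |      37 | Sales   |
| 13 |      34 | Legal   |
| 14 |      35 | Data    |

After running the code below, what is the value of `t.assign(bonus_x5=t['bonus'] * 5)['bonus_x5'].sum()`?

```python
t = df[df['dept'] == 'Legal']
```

550

filter rows where dept == 'Legal':
    bonus   dept
6      39  Legal
9      37  Legal
13     34  Legal
add column bonus_x5 = t['bonus'] * 5:
    bonus   dept  bonus_x5
6      39  Legal       195
9      37  Legal       185
13     34  Legal       170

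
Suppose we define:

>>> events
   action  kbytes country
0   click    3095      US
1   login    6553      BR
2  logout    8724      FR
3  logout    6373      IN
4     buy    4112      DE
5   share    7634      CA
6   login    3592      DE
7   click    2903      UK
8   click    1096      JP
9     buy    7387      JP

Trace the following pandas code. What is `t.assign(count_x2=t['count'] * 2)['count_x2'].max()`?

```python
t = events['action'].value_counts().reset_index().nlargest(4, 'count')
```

value_counts of action:
action
click     3
login     2
logout    2
buy       2
share     1
Name: count, dtype: int64
reset_index():
   action  count
0   click      3
1   login      2
2  logout      2
3     buy      2
4   share      1
take 4 rows with largest count:
   action  count
0   click      3
1   login      2
2  logout      2
3     buy      2
add column count_x2 = t['count'] * 2:
   action  count  count_x2
0   click      3         6
1   login      2         4
2  logout      2         4
3     buy      2         4
Finally, max of column 'count_x2' = 6.

6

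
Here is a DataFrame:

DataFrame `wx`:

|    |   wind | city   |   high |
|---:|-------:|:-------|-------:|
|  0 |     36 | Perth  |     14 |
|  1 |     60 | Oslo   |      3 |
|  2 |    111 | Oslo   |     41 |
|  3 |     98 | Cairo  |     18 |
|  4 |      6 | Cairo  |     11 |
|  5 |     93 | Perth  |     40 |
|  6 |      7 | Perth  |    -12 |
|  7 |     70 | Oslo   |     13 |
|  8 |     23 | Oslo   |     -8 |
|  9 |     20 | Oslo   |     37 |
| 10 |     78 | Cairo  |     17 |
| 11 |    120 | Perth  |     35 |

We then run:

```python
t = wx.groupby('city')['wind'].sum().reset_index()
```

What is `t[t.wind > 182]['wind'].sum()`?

group by city, sum of wind:
city
Cairo    182
Oslo     284
Perth    256
Name: wind, dtype: int64
reset_index():
    city  wind
0  Cairo   182
1   Oslo   284
2  Perth   256
filter rows where wind > 182:
    city  wind
1   Oslo   284
2  Perth   256

540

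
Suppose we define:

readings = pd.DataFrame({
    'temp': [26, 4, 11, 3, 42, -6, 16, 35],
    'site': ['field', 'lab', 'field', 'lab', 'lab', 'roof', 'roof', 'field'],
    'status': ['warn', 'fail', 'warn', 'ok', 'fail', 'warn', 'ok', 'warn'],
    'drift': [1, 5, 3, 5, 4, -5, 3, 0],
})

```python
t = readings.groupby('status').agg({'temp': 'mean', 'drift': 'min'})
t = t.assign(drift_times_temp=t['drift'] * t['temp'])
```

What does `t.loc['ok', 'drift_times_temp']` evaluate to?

28.5

group by status: mean(temp), min(drift):
        temp  drift
status             
fail    23.0      4
ok       9.5      3
warn    16.5     -5
add column drift_times_temp = t['drift'] * t['temp']:
        temp  drift  drift_times_temp
status                               
fail    23.0      4              92.0
ok       9.5      3              28.5
warn    16.5     -5             -82.5
Finally, value at row 'ok', column 'drift_times_temp' = 28.5.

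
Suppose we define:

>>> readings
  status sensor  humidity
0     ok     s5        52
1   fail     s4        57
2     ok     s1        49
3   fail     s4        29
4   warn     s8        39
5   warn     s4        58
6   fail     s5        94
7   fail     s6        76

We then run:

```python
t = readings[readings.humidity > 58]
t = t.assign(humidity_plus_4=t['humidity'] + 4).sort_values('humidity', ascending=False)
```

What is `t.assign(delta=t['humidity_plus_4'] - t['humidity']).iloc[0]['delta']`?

filter rows where humidity > 58:
  status sensor  humidity
6   fail     s5        94
7   fail     s6        76
add column humidity_plus_4 = t['humidity'] + 4:
  status sensor  humidity  humidity_plus_4
6   fail     s5        94               98
7   fail     s6        76               80
sort by humidity descending:
  status sensor  humidity  humidity_plus_4
6   fail     s5        94               98
7   fail     s6        76               80
add column delta = t['humidity_plus_4'] - t['humidity']:
  status sensor  humidity  humidity_plus_4  delta
6   fail     s5        94               98      4
7   fail     s6        76               80      4

4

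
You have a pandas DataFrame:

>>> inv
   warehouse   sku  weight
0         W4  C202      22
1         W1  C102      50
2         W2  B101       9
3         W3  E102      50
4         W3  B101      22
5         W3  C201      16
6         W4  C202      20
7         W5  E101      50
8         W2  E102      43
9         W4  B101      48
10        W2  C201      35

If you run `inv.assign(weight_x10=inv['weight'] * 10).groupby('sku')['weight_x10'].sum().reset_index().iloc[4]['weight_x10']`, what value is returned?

500

add column weight_x10 = inv['weight'] * 10:
   warehouse   sku  weight  weight_x10
0         W4  C202      22         220
1         W1  C102      50         500
2         W2  B101       9          90
3         W3  E102      50         500
4         W3  B101      22         220
5         W3  C201      16         160
6         W4  C202      20         200
7         W5  E101      50         500
8         W2  E102      43         430
9         W4  B101      48         480
10        W2  C201      35         350
group by sku, sum of weight_x10:
sku
B101    790
C102    500
C201    510
C202    420
E101    500
E102    930
Name: weight_x10, dtype: int64
reset_index():
    sku  weight_x10
0  B101         790
1  C102         500
2  C201         510
3  C202         420
4  E101         500
5  E102         930
Taking the value at position 4, column 'weight_x10' gives 500.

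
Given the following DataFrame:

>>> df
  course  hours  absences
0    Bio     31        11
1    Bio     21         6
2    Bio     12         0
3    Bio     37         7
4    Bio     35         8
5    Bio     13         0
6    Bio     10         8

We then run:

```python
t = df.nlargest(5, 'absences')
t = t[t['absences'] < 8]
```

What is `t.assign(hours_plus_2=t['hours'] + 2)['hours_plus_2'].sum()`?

62

take 5 rows with largest absences:
  course  hours  absences
0    Bio     31        11
4    Bio     35         8
6    Bio     10         8
3    Bio     37         7
1    Bio     21         6
filter rows where absences < 8:
  course  hours  absences
3    Bio     37         7
1    Bio     21         6
add column hours_plus_2 = t['hours'] + 2:
  course  hours  absences  hours_plus_2
3    Bio     37         7            39
1    Bio     21         6            23
Reading off the sum of column 'hours_plus_2', we get 62.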